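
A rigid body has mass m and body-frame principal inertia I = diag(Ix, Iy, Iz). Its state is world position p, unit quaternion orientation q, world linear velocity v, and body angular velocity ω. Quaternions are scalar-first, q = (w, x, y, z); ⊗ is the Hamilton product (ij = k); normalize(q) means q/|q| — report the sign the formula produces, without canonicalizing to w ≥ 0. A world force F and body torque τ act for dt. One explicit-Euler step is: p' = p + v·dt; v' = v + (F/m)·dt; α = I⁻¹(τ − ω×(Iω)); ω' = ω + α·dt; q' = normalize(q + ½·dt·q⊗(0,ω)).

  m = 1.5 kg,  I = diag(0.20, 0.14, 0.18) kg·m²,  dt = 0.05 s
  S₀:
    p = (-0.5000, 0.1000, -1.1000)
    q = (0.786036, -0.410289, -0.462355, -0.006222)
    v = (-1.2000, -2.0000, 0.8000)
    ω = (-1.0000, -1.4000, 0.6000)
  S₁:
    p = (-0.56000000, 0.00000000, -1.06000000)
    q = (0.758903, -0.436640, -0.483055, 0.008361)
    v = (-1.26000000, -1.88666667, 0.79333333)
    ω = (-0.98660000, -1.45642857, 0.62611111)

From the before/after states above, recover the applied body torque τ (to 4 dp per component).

rate change Δω = (0.01340000, -0.05642857, 0.02611111)
I·α + gyro = (0.0200, -0.1700, 0.0100)

τ = (0.0200, -0.1700, 0.0100)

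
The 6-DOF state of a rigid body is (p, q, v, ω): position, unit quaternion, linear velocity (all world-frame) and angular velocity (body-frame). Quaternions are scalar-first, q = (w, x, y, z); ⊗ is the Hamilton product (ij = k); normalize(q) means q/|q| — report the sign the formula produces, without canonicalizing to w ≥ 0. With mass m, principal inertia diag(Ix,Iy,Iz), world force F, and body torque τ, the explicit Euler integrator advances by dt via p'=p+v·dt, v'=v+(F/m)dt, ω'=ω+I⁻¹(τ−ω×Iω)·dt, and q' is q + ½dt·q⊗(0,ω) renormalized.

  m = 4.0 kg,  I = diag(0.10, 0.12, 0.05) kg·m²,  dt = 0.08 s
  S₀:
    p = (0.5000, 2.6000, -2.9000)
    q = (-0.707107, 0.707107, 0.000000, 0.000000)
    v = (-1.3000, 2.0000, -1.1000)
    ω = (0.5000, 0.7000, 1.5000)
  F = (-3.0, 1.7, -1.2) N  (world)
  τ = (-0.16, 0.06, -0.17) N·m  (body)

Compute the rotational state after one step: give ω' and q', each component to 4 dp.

ω×(Iω) gyroscopic = (-0.0735, 0.0375, 0.0070)
(τ − ω×Iω)/I = (-0.8650, 0.1875, -3.5400)
new body rate ω' = (0.4308, 0.7150, 1.2168)
2q̇ = q⊗(0,ω) = (-0.3535535, -0.3535535, -1.5556354, -0.5656856)
updated quaternion q' = (-0.7195, 0.6913, -0.0621, -0.0226)

ω' = (0.4308, 0.7150, 1.2168)
q' = (-0.7195, 0.6913, -0.0621, -0.0226)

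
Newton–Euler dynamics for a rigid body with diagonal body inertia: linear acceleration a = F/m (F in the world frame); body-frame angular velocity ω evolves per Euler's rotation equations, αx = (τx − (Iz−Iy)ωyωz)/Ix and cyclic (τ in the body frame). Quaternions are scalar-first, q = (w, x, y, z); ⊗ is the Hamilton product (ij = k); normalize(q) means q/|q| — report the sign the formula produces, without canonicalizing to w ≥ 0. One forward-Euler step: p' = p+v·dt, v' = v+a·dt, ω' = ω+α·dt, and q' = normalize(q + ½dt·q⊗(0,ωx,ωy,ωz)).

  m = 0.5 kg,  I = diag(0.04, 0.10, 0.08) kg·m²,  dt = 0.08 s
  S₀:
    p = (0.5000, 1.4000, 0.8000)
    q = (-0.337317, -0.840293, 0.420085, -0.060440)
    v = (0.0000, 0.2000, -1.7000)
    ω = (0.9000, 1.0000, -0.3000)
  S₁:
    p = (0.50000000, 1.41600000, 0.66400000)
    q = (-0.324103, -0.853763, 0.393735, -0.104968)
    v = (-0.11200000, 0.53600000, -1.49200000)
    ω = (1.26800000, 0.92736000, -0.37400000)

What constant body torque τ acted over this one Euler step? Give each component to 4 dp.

rate change Δω = (0.36800000, -0.07264000, -0.07400000)
precession coupling = (0.0060, 0.0108, 0.0540)
τ = I·(Δω/dt) + ω₀×(Iω₀) = (0.1900, -0.0800, -0.0200)

τ = (0.1900, -0.0800, -0.0200)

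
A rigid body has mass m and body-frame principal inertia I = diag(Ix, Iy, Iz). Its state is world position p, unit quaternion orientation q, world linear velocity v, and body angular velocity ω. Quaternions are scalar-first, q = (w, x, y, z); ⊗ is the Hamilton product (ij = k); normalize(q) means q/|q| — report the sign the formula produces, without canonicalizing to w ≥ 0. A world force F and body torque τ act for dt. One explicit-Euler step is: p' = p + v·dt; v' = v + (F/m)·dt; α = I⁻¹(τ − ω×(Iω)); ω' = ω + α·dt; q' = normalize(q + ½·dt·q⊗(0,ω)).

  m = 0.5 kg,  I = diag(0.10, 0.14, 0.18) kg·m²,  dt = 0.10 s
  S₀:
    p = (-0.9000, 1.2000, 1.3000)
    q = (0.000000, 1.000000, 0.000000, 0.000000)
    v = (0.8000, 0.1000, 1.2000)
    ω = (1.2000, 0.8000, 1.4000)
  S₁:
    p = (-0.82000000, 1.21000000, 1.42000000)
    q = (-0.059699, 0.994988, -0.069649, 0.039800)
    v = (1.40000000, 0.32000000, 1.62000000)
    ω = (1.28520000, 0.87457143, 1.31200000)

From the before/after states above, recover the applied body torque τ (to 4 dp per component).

τ = (0.1300, -0.0300, -0.1200)

rate change Δω = (0.08520000, 0.07457143, -0.08800000)
applied torque τ = (0.1300, -0.0300, -0.1200)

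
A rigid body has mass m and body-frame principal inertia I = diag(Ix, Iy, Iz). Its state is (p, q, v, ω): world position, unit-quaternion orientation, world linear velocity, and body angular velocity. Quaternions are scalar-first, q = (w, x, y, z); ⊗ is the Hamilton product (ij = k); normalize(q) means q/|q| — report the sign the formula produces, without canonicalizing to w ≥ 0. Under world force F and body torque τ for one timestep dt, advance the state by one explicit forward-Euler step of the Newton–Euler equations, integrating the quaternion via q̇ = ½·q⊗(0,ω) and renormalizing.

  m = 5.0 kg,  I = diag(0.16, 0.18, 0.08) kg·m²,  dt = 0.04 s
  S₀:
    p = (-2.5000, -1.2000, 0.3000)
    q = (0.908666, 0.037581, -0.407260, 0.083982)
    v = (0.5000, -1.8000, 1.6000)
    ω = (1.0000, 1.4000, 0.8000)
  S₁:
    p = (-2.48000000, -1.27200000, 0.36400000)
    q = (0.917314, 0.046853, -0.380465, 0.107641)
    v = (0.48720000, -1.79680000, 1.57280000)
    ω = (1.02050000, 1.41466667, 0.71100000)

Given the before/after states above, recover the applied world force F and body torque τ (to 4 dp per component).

velocity change Δv = (-0.01280000, 0.00320000, -0.02720000)
m·(v₁−v₀)/dt = (-1.6000, 0.4000, -3.4000)
ω₁ − ω₀ = (0.02050000, 0.01466667, -0.08900000)
applied torque τ = (-0.0300, 0.1300, -0.1500)

F = (-1.6000, 0.4000, -3.4000)
τ = (-0.0300, 0.1300, -0.1500)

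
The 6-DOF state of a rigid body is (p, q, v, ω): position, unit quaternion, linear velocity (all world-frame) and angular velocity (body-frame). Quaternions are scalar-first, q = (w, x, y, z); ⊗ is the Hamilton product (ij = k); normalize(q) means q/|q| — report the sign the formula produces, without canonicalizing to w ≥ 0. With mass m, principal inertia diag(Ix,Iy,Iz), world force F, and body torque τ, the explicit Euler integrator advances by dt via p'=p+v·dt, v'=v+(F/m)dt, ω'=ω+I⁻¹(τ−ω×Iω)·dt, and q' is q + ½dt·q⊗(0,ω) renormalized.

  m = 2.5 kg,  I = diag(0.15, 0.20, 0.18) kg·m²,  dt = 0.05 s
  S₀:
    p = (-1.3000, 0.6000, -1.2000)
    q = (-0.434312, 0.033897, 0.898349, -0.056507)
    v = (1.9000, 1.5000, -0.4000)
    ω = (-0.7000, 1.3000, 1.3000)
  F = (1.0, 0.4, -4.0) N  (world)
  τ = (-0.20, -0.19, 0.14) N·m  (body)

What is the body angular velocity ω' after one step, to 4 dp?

angular accel α = (-1.1080, -1.0865, 1.0306)
new body rate ω' = (-0.7554, 1.2457, 1.3515)

ω' = (-0.7554, 1.2457, 1.3515)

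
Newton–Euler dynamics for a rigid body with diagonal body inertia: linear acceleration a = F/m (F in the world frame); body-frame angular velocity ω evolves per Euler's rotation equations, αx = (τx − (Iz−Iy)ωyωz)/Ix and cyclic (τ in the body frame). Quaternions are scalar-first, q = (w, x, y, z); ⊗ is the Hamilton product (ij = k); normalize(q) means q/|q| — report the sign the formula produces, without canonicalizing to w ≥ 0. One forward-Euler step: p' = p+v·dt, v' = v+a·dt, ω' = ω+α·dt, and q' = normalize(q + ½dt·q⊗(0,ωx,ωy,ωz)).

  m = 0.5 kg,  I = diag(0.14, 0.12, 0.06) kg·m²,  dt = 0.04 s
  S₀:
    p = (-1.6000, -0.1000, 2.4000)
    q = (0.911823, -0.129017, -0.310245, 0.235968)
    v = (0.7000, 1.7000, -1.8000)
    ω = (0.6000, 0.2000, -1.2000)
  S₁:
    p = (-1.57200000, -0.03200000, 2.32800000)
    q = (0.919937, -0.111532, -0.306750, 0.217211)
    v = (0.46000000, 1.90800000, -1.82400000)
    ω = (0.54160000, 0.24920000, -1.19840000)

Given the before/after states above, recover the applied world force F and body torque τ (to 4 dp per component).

Δω = ω₁−ω₀ = (-0.05840000, 0.04920000, 0.00160000)
precession coupling = (0.0144, -0.0576, -0.0024)
applied torque τ = (-0.1900, 0.0900, 0.0000)
v₁ − v₀ = (-0.24000000, 0.20800000, -0.02400000)
m·(v₁−v₀)/dt = (-3.0000, 2.6000, -0.3000)

F = (-3.0000, 2.6000, -0.3000)
τ = (-0.1900, 0.0900, 0.0000)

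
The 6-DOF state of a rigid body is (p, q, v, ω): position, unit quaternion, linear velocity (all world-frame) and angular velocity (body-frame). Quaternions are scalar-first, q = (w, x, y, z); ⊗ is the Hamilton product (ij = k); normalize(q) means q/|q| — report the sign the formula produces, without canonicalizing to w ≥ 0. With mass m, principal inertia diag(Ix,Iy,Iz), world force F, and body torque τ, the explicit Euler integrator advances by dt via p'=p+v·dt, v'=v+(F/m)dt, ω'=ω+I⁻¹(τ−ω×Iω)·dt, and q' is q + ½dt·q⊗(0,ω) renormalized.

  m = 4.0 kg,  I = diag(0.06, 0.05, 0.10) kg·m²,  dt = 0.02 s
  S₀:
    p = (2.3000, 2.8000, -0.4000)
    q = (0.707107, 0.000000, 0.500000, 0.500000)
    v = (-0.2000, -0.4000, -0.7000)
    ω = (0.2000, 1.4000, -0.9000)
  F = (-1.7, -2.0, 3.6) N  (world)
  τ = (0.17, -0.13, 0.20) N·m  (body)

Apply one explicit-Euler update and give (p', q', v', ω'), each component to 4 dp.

p' = (2.2960, 2.7920, -0.4140)
q' = (0.7045, -0.0101, 0.5108, 0.4926)
v' = (-0.2085, -0.4100, -0.6820)
ω' = (0.2777, 1.3451, -0.8594)

α = I⁻¹(τ − ω×Iω) = (3.8833, -2.7440, 2.0280)
ω' = ω + α·dt = (0.2777, 1.3451, -0.8594)
Hamilton product q⊗(0,ω) = (-0.2500000, -1.0085786, 1.0899498, -0.7363963)
q + ½dt·q⊗(0,ω), renormalized = (0.7045, -0.0101, 0.5108, 0.4926)
a = (-0.4250, -0.5000, 0.9000)
new position p' = (2.2960, 2.7920, -0.4140)
new velocity v' = (-0.2085, -0.4100, -0.6820)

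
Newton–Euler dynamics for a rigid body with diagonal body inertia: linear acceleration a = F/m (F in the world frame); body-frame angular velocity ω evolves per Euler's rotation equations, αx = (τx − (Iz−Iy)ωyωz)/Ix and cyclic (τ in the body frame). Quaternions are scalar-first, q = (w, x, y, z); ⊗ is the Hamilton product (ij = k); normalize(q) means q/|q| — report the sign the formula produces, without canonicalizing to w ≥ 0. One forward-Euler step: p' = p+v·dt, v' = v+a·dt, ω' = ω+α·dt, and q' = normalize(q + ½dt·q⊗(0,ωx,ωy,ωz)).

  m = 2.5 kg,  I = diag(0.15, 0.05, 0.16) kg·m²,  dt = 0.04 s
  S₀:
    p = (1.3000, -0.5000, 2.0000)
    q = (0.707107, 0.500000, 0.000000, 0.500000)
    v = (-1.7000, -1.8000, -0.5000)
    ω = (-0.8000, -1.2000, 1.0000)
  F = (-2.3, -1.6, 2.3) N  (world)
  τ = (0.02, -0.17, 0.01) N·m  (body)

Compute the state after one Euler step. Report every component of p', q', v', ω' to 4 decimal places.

p' = (1.2320, -0.5720, 1.9800)
q' = (0.7047, 0.5004, -0.0349, 0.5018)
v' = (-1.7368, -1.8256, -0.4632)
ω' = (-0.7595, -1.3424, 1.0265)

gyro term ω×Iω = (-0.1320, 0.0080, -0.0960)
angular accel α = (1.0133, -3.5600, 0.6625)
ω + α·dt = (-0.7595, -1.3424, 1.0265)
Hamilton product q⊗(0,ω) = (-0.1000000, 0.0343144, -1.7485284, 0.1071070)
q + ½dt·q⊗(0,ω), renormalized = (0.7047, 0.5004, -0.0349, 0.5018)
a = (-0.9200, -0.6400, 0.9200)
new position p' = (1.2320, -0.5720, 1.9800)
new velocity v' = (-1.7368, -1.8256, -0.4632)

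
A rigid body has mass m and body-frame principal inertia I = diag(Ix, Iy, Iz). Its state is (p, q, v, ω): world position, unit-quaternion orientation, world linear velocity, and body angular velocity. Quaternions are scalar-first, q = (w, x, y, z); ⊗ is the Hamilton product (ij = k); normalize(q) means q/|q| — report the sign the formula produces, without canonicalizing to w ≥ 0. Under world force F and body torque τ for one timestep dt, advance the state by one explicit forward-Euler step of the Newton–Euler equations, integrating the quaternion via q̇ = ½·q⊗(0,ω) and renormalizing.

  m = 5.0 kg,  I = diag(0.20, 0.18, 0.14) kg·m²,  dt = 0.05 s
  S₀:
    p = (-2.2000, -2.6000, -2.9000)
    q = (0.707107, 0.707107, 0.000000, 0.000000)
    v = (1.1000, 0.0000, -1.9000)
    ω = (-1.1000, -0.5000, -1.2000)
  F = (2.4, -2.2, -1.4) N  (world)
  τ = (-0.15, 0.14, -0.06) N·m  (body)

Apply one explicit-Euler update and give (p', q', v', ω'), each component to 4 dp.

p' = (-2.1450, -2.6000, -2.9950)
q' = (0.7259, 0.6870, 0.0124, -0.0300)
v' = (1.1240, -0.0220, -1.9140)
ω' = (-1.1315, -0.4831, -1.2175)

a = (0.4800, -0.4400, -0.2800)
p + v·dt = (-2.1450, -2.6000, -2.9950)
v' = v + a·dt = (1.1240, -0.0220, -1.9140)
gyro term ω×Iω = (-0.0240, 0.0792, -0.0110)
angular accel α = (-0.6300, 0.3378, -0.3500)
ω + α·dt = (-1.1315, -0.4831, -1.2175)
q⊗(0,ω) = (0.7778177, -0.7778177, 0.4949749, -1.2020819)
q + ½dt·q⊗(0,ω), renormalized = (0.7259, 0.6870, 0.0124, -0.0300)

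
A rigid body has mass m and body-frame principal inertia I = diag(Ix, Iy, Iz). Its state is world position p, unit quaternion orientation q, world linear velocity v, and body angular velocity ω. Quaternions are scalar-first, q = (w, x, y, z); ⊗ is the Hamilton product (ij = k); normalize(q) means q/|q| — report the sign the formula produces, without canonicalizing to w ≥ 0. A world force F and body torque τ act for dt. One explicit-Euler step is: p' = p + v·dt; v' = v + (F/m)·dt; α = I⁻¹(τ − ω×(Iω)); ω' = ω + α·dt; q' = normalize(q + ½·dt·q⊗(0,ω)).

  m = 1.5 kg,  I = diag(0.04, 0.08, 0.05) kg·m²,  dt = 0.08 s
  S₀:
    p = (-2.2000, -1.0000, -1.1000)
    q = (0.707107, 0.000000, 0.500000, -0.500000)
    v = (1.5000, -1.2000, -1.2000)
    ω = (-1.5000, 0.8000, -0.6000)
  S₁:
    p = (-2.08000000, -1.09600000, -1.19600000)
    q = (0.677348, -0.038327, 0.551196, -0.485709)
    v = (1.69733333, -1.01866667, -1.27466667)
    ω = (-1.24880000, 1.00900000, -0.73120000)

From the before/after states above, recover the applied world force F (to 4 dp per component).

Δv = v₁−v₀ = (0.19733333, 0.18133333, -0.07466667)
F = m·Δv/dt = (3.7000, 3.4000, -1.4000)

F = (3.7000, 3.4000, -1.4000)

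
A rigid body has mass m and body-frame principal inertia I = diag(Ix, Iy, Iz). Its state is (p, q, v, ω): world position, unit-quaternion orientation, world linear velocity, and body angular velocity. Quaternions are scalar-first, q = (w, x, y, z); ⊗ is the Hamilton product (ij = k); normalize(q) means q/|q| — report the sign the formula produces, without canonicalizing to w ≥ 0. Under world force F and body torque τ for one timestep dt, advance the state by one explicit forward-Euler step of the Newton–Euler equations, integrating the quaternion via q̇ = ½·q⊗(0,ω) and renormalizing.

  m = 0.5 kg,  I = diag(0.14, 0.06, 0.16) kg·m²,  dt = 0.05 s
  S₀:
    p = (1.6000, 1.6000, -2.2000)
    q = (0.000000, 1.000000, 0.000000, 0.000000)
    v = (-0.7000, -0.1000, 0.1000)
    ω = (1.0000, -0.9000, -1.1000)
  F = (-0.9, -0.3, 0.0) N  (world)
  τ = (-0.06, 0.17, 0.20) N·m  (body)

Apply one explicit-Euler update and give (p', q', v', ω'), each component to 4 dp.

new position p' = (1.5650, 1.5950, -2.1950)
v + (F/m)dt = (-0.7900, -0.1300, 0.1000)
ω×(Iω) gyroscopic = (0.0990, 0.0220, 0.0720)
angular accel α = (-1.1357, 2.4667, 0.8000)
ω + α·dt = (0.9432, -0.7767, -1.0600)
Hamilton product q⊗(0,ω) = (-1.0000000, 0.0000000, 1.1000000, -0.9000000)
q + ½dt·q⊗(0,ω), renormalized = (-0.0250, 0.9991, 0.0275, -0.0225)

p' = (1.5650, 1.5950, -2.1950)
q' = (-0.0250, 0.9991, 0.0275, -0.0225)
v' = (-0.7900, -0.1300, 0.1000)
ω' = (0.9432, -0.7767, -1.0600)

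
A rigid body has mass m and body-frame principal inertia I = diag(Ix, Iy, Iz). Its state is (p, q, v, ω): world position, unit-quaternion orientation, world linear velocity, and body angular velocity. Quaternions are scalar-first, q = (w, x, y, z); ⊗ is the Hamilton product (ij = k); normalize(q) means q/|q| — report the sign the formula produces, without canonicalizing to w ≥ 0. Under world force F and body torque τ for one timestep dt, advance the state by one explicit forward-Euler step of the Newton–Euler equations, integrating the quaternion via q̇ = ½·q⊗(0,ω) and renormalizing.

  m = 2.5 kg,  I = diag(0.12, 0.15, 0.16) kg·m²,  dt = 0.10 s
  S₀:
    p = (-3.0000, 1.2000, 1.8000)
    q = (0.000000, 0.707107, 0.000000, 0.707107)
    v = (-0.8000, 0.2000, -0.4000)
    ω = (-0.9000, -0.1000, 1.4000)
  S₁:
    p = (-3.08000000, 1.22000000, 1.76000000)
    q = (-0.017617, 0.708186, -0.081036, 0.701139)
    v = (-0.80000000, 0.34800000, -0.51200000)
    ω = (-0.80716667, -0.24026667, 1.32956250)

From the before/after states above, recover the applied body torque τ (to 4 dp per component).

τ = (0.1100, -0.1600, -0.1100)

rate change Δω = (0.09283333, -0.14026667, -0.07043750)
precession coupling = (-0.0014, 0.0504, 0.0027)
I·α + gyro = (0.1100, -0.1600, -0.1100)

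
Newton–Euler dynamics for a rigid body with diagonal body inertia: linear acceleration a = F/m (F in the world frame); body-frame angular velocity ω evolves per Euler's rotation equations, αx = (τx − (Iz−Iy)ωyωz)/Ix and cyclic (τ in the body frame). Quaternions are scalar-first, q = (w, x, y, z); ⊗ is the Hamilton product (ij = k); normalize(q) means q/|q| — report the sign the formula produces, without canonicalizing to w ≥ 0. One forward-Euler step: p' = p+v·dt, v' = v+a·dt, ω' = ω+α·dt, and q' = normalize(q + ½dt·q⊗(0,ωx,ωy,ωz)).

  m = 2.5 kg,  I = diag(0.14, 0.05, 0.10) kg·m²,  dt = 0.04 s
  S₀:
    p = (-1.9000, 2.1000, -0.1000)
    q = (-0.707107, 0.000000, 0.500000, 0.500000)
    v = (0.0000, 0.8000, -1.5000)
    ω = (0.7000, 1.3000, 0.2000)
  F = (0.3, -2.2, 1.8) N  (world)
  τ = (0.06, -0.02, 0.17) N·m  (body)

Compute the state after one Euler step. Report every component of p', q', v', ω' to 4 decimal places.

gyro term ω×Iω = (0.0130, 0.0056, -0.0819)
angular accel α = (0.3357, -0.5120, 2.5190)
ω + α·dt = (0.7134, 1.2795, 0.3008)
2q̇ = q⊗(0,ω) = (-0.7500000, -1.0449749, -0.5692391, -0.4914214)
q' = normalize(q + ½dt·q⊗(0,ω)) = (-0.7218, -0.0209, 0.4884, 0.4900)
a = F/m = (0.1200, -0.8800, 0.7200)
p' = p + v·dt = (-1.9000, 2.1320, -0.1600)
new velocity v' = (0.0048, 0.7648, -1.4712)

p' = (-1.9000, 2.1320, -0.1600)
q' = (-0.7218, -0.0209, 0.4884, 0.4900)
v' = (0.0048, 0.7648, -1.4712)
ω' = (0.7134, 1.2795, 0.3008)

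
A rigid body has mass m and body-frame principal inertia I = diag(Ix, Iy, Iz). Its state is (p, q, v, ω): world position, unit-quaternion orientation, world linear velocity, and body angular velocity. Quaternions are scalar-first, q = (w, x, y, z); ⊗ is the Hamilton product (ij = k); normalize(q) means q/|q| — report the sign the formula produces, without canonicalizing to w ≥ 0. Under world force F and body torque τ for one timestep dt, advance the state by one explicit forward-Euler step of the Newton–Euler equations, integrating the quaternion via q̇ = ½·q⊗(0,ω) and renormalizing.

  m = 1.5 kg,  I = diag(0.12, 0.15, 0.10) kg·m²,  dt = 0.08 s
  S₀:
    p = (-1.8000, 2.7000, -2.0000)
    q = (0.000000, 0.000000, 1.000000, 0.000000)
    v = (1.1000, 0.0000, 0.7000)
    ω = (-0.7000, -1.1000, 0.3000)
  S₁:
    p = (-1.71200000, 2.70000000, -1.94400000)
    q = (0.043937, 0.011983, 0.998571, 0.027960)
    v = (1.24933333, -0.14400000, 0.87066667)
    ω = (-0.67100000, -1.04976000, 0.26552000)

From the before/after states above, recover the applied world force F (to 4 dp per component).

v₁ − v₀ = (0.14933333, -0.14400000, 0.17066667)
m·(v₁−v₀)/dt = (2.8000, -2.7000, 3.2000)

F = (2.8000, -2.7000, 3.2000)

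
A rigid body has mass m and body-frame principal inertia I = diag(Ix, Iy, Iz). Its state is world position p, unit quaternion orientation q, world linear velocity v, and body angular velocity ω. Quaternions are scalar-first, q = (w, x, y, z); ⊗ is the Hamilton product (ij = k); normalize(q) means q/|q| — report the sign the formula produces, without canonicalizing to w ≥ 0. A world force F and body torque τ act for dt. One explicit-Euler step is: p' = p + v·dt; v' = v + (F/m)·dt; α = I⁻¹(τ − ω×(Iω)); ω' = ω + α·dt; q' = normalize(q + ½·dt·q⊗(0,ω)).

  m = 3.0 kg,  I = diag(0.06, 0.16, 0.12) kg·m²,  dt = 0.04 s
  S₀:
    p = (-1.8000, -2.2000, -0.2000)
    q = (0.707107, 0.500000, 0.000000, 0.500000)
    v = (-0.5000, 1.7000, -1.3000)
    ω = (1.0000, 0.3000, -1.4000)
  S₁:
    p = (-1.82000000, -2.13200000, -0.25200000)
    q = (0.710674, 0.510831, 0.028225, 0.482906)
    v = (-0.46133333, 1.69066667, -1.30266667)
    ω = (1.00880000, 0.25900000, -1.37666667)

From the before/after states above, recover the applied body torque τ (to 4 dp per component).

τ = (0.0300, -0.0800, 0.1000)

Δω = ω₁−ω₀ = (0.00880000, -0.04100000, 0.02333333)
I·α + gyro = (0.0300, -0.0800, 0.1000)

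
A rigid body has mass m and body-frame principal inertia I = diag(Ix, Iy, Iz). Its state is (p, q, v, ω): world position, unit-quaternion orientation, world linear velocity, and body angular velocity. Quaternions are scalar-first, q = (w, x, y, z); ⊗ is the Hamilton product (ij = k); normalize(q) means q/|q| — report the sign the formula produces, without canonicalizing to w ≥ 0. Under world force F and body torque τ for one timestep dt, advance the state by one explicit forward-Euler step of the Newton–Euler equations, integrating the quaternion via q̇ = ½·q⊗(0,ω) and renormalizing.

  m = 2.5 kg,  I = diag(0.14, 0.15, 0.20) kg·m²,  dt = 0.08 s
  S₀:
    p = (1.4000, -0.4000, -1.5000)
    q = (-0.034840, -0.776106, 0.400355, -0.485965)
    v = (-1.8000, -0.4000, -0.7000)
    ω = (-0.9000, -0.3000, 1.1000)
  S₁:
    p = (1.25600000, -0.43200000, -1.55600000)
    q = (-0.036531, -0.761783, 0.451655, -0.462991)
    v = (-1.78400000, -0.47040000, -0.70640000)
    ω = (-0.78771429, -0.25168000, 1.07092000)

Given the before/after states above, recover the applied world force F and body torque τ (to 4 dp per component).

rate change Δω = (0.11228571, 0.04832000, -0.02908000)
precession coupling = (-0.0165, 0.0594, 0.0027)
τ = I·(Δω/dt) + ω₀×(Iω₀) = (0.1800, 0.1500, -0.0700)
velocity change Δv = (0.01600000, -0.07040000, -0.00640000)
F = m·Δv/dt = (0.5000, -2.2000, -0.2000)

F = (0.5000, -2.2000, -0.2000)
τ = (0.1800, 0.1500, -0.0700)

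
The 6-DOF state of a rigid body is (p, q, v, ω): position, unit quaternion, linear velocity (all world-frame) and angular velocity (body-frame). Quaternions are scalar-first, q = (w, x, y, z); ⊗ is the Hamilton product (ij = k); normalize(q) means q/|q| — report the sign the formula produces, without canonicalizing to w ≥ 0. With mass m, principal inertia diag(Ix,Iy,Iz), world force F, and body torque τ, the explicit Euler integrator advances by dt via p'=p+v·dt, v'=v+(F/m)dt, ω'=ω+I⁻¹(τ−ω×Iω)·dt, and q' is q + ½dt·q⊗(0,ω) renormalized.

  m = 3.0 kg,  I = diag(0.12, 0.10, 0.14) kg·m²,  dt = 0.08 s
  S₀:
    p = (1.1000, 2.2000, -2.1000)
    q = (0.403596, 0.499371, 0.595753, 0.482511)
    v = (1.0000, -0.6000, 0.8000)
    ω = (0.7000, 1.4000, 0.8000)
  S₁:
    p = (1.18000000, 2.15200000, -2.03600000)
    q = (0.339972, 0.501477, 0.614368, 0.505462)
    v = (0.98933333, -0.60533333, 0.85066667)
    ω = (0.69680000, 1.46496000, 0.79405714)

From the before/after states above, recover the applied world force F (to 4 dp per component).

Δv = v₁−v₀ = (-0.01066667, -0.00533333, 0.05066667)
m·(v₁−v₀)/dt = (-0.4000, -0.2000, 1.9000)

F = (-0.4000, -0.2000, 1.9000)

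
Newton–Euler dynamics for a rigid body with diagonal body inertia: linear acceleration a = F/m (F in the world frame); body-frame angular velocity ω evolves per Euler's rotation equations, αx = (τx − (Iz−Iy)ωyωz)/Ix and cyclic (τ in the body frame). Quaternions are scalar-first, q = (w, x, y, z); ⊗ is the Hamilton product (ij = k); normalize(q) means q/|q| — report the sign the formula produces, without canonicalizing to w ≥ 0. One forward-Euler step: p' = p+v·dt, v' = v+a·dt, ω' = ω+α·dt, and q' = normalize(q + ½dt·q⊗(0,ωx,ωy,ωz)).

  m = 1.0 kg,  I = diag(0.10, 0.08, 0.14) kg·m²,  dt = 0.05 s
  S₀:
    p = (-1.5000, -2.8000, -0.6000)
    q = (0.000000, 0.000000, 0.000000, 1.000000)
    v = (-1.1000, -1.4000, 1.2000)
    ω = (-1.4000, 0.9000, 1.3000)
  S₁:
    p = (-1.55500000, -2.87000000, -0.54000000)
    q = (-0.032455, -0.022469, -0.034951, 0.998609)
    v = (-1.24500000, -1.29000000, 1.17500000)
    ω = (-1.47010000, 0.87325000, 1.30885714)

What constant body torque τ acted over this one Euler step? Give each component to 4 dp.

τ = (-0.0700, 0.0300, 0.0500)

Δω = ω₁−ω₀ = (-0.07010000, -0.02675000, 0.00885714)
τ = I·(Δω/dt) + ω₀×(Iω₀) = (-0.0700, 0.0300, 0.0500)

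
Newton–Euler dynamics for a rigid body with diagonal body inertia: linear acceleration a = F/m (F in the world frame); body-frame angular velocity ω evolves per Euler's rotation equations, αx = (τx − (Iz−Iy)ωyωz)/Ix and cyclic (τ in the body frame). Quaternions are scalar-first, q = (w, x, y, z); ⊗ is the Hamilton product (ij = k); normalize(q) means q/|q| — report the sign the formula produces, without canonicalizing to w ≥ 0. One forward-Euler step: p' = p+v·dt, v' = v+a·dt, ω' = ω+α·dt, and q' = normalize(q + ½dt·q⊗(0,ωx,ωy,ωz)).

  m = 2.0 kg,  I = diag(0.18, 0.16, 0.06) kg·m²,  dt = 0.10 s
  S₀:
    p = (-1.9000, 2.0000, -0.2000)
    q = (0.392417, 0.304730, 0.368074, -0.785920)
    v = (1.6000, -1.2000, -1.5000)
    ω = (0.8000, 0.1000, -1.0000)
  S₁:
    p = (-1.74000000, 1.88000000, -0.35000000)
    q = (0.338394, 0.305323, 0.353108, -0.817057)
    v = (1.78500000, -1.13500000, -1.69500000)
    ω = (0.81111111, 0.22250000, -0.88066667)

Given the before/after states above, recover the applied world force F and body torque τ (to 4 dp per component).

F = (3.7000, 1.3000, -3.9000)
τ = (0.0300, 0.1000, 0.0700)

ω₁ − ω₀ = (0.01111111, 0.12250000, 0.11933333)
gyro term ω₀×Iω₀ = (0.0100, -0.0960, -0.0016)
applied torque τ = (0.0300, 0.1000, 0.0700)
v₁ − v₀ = (0.18500000, 0.06500000, -0.19500000)
F = m·Δv/dt = (3.7000, 1.3000, -3.9000)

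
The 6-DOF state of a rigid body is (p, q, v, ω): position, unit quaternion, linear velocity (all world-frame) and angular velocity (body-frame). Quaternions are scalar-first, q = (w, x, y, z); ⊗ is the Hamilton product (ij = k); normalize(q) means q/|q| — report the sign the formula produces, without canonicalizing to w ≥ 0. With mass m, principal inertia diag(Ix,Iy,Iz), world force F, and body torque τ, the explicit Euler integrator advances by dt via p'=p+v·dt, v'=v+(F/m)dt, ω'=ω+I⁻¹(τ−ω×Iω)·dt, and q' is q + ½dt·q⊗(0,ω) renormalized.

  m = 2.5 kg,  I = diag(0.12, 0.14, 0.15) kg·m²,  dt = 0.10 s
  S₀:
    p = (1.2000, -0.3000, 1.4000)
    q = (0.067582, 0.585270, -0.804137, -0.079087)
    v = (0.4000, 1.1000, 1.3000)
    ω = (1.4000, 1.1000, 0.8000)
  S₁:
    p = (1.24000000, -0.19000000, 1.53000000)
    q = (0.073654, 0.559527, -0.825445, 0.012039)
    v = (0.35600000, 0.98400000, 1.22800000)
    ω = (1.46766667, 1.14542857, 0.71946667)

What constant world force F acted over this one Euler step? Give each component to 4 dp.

F = (-1.1000, -2.9000, -1.8000)

v₁ − v₀ = (-0.04400000, -0.11600000, -0.07200000)
F = m·Δv/dt = (-1.1000, -2.9000, -1.8000)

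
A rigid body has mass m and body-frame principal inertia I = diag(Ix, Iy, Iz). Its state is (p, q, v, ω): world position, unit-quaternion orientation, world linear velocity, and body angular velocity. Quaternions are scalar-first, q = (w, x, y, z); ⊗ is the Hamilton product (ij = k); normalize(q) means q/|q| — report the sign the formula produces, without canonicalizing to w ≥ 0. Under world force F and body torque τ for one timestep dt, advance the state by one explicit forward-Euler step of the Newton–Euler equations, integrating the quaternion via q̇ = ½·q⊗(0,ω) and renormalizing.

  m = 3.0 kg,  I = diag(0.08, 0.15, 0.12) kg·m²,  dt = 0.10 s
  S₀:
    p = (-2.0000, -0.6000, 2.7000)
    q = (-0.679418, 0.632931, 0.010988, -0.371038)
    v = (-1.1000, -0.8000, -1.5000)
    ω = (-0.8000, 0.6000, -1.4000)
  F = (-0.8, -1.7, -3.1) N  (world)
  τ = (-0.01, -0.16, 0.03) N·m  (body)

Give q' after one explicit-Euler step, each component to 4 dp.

Hamilton product q⊗(0,ω) = (-0.0197012, 0.7507740, 0.7752830, 1.3397342)
q' = normalize(q + ½dt·q⊗(0,ω)) = (-0.6779, 0.6680, 0.0496, -0.3029)

q' = (-0.6779, 0.6680, 0.0496, -0.3029)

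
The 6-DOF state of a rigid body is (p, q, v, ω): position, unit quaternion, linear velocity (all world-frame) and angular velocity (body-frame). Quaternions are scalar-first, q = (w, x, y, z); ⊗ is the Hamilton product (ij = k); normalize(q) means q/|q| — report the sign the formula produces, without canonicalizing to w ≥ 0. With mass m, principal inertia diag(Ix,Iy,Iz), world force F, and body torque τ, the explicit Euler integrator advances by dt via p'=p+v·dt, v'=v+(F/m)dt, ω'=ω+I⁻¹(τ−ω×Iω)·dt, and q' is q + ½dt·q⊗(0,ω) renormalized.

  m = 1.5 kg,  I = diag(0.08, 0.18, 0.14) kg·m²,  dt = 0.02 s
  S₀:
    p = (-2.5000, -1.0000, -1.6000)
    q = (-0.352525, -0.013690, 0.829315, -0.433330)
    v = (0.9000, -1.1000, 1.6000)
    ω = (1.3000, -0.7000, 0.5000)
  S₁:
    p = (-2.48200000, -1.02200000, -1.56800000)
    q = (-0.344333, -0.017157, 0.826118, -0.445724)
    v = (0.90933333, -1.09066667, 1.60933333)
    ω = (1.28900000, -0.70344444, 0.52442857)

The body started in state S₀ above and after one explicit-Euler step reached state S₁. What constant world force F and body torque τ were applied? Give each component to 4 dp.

F = (0.7000, 0.7000, 0.7000)
τ = (-0.0300, -0.0700, 0.0800)

velocity change Δv = (0.00933333, 0.00933333, 0.00933333)
applied force F = (0.7000, 0.7000, 0.7000)
rate change Δω = (-0.01100000, -0.00344444, 0.02442857)
applied torque τ = (-0.0300, -0.0700, 0.0800)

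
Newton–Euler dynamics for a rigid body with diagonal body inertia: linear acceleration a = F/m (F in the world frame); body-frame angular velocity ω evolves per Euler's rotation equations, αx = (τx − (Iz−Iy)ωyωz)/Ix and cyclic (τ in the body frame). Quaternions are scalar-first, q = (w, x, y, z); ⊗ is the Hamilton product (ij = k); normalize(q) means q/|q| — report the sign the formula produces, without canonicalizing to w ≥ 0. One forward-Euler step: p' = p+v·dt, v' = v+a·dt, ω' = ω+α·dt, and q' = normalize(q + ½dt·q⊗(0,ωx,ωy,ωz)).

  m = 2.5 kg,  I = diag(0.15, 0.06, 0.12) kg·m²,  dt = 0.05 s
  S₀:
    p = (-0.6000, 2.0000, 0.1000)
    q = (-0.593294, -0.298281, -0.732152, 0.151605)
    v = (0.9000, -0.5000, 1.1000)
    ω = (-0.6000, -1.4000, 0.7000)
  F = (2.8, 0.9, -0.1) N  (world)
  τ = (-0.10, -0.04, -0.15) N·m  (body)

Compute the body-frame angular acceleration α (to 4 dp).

α = (-0.2747, -0.4567, -0.6200)

gyro term ω×Iω = (-0.0588, -0.0126, -0.0756)
(τ − ω×Iω)/I = (-0.2747, -0.4567, -0.6200)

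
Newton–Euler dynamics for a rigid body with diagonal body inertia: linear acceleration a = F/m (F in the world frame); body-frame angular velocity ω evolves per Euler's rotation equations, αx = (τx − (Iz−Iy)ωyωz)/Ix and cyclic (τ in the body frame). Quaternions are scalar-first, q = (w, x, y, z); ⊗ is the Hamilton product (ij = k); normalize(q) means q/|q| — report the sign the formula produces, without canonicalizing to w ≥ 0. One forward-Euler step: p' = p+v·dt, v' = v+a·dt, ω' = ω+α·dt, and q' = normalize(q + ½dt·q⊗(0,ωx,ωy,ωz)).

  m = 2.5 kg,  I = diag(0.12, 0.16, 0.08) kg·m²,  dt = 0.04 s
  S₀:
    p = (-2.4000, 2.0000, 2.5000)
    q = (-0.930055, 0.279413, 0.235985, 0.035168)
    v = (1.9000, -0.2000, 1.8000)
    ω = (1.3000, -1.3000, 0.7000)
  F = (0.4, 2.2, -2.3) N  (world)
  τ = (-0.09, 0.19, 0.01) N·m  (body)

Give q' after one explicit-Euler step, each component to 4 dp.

q' = (-0.9310, 0.2592, 0.2570, 0.0087)

q⊗(0,ω) = (-0.0810740, -0.9981636, 1.0592008, -1.3210559)
updated quaternion q' = (-0.9310, 0.2592, 0.2570, 0.0087)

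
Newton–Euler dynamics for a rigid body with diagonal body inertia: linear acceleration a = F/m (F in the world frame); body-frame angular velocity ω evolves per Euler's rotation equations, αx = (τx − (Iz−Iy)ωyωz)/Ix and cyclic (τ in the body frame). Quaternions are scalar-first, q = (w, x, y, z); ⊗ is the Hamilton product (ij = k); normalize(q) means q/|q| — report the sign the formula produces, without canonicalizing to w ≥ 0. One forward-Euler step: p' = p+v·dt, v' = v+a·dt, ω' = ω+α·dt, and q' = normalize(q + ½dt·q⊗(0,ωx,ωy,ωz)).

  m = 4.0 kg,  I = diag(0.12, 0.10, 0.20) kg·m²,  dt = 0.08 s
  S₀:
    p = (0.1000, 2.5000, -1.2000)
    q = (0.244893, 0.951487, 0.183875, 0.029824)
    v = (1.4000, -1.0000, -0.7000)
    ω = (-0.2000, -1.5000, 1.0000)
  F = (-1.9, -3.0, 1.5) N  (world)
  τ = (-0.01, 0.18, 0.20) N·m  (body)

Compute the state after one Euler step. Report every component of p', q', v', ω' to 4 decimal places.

p' = (0.2120, 2.4200, -1.2560)
q' = (0.2617, 0.9562, 0.1305, -0.0160)
v' = (1.3620, -1.0600, -0.6700)
ω' = (-0.1067, -1.3688, 1.0824)

linear accel F/m = (-0.4750, -0.7500, 0.3750)
new position p' = (0.2120, 2.4200, -1.2560)
v + (F/m)dt = (1.3620, -1.0600, -0.6700)
α = I⁻¹(τ − ω×Iω) = (1.1667, 1.6400, 1.0300)
new body rate ω' = (-0.1067, -1.3688, 1.0824)
2q̇ = q⊗(0,ω) = (0.4362859, 0.1796324, -1.3247913, -1.1455625)
updated quaternion q' = (0.2617, 0.9562, 0.1305, -0.0160)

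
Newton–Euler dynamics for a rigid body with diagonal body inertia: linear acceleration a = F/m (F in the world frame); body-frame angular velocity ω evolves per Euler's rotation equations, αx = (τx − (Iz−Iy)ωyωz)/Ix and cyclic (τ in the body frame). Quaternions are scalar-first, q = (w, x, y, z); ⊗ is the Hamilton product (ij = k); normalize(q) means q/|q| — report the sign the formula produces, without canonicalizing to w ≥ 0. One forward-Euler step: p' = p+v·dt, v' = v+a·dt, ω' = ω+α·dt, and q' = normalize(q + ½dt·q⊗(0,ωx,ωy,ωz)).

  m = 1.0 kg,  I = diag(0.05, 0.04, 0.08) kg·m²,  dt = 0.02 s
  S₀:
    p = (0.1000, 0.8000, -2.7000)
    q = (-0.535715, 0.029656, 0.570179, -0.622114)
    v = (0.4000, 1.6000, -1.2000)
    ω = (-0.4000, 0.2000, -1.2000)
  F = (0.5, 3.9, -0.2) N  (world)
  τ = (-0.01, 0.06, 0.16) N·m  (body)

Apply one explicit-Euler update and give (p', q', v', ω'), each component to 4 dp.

(τ − ω×Iω)/I = (-0.0080, 1.8600, 1.9900)
ω' = ω + α·dt = (-0.4002, 0.2372, -1.1602)
q⊗(0,ω) = (-0.8487102, -0.3455060, 0.1772898, 0.8768608)
q + ½dt·q⊗(0,ω), renormalized = (-0.5442, 0.0262, 0.5719, -0.6133)
a = (0.5000, 3.9000, -0.2000)
new position p' = (0.1080, 0.8320, -2.7240)
v + (F/m)dt = (0.4100, 1.6780, -1.2040)

p' = (0.1080, 0.8320, -2.7240)
q' = (-0.5442, 0.0262, 0.5719, -0.6133)
v' = (0.4100, 1.6780, -1.2040)
ω' = (-0.4002, 0.2372, -1.1602)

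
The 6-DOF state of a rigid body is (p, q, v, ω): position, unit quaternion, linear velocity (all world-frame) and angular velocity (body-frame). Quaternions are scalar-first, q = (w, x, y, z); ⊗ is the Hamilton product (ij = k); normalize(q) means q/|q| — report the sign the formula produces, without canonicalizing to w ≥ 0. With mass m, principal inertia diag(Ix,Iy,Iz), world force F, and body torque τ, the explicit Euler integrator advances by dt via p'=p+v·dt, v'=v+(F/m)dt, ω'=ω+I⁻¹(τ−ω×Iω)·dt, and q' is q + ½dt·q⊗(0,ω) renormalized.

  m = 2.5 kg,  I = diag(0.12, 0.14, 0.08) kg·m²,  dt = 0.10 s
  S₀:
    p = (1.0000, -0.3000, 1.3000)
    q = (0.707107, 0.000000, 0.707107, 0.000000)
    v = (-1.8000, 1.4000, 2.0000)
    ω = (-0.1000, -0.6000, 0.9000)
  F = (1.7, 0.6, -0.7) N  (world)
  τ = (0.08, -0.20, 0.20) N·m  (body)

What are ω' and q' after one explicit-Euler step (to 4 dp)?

ω' = (-0.0603, -0.7403, 1.1485)
q' = (0.7272, 0.0282, 0.6849, 0.0353)

gyro term ω×Iω = (0.0324, -0.0036, 0.0012)
(τ − ω×Iω)/I = (0.3967, -1.4029, 2.4850)
ω' = ω + α·dt = (-0.0603, -0.7403, 1.1485)
q⊗(0,ω) = (0.4242642, 0.5656856, -0.4242642, 0.7071070)
q' = normalize(q + ½dt·q⊗(0,ω)) = (0.7272, 0.0282, 0.6849, 0.0353)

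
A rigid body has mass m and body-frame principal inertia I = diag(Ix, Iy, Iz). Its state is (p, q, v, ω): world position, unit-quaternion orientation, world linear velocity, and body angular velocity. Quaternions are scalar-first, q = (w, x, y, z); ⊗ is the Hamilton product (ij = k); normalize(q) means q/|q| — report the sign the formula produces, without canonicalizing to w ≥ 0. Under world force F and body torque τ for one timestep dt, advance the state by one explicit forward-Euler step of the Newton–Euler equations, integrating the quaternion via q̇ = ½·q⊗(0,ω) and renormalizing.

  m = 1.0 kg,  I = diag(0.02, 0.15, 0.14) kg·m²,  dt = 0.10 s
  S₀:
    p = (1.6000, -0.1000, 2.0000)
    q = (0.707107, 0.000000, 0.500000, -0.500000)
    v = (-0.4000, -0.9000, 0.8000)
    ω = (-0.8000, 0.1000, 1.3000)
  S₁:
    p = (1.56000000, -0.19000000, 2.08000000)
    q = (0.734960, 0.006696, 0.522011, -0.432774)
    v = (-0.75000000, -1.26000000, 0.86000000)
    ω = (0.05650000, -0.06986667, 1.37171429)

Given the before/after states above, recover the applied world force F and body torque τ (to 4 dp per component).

velocity change Δv = (-0.35000000, -0.36000000, 0.06000000)
applied force F = (-3.5000, -3.6000, 0.6000)
Δω = ω₁−ω₀ = (0.85650000, -0.16986667, 0.07171429)
ω₀×(Iω₀) = (-0.0013, 0.1248, -0.0104)
applied torque τ = (0.1700, -0.1300, 0.0900)

F = (-3.5000, -3.6000, 0.6000)
τ = (0.1700, -0.1300, 0.0900)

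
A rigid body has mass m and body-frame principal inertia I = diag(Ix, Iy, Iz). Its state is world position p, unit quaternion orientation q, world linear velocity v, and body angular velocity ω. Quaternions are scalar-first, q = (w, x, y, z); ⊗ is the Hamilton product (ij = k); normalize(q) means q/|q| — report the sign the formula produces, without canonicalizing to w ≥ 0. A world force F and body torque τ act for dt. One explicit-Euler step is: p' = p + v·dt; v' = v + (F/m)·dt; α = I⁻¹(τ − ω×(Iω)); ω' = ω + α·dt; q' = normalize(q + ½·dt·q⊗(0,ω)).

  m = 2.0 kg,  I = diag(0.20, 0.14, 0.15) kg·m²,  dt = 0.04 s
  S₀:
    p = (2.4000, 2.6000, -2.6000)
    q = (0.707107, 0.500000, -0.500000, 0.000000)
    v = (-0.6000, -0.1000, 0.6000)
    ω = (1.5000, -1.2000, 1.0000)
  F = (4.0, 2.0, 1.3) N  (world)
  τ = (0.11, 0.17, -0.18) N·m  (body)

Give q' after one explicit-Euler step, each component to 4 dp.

q' = (0.6795, 0.5107, -0.5265, 0.0171)

Hamilton product q⊗(0,ω) = (-1.3500000, 0.5606605, -1.3485284, 0.8571070)
q' = normalize(q + ½dt·q⊗(0,ω)) = (0.6795, 0.5107, -0.5265, 0.0171)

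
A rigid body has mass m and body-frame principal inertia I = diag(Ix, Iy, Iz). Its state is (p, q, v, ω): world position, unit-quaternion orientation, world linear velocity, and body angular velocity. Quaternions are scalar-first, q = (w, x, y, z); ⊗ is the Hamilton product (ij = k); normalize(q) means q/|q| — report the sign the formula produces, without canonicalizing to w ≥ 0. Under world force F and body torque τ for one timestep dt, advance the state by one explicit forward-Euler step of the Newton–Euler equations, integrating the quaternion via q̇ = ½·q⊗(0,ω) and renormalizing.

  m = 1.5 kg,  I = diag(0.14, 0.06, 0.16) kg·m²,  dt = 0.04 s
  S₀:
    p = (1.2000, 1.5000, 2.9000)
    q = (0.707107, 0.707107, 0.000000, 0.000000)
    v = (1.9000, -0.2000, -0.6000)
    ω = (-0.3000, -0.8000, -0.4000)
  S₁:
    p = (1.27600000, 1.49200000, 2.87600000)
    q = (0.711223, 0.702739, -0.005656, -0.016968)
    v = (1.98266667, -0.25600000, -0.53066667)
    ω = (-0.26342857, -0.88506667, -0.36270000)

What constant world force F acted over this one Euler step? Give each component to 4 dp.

v₁ − v₀ = (0.08266667, -0.05600000, 0.06933333)
applied force F = (3.1000, -2.1000, 2.6000)

F = (3.1000, -2.1000, 2.6000)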